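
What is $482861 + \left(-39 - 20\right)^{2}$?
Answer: $486342$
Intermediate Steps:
$482861 + \left(-39 - 20\right)^{2} = 482861 + \left(-59\right)^{2} = 482861 + 3481 = 486342$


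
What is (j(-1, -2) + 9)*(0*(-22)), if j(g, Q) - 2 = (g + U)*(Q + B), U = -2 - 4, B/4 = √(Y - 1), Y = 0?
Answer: 0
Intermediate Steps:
B = 4*I (B = 4*√(0 - 1) = 4*√(-1) = 4*I ≈ 4.0*I)
U = -6
j(g, Q) = 2 + (-6 + g)*(Q + 4*I) (j(g, Q) = 2 + (g - 6)*(Q + 4*I) = 2 + (-6 + g)*(Q + 4*I))
(j(-1, -2) + 9)*(0*(-22)) = ((2 - 24*I - 6*(-2) - 2*(-1) + 4*I*(-1)) + 9)*(0*(-22)) = ((2 - 24*I + 12 + 2 - 4*I) + 9)*0 = ((16 - 28*I) + 9)*0 = (25 - 28*I)*0 = 0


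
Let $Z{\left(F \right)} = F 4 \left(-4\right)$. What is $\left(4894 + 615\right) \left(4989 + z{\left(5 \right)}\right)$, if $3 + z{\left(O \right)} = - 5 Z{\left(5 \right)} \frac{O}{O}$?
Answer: $29671474$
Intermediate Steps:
$Z{\left(F \right)} = - 16 F$ ($Z{\left(F \right)} = 4 F \left(-4\right) = - 16 F$)
$z{\left(O \right)} = 397$ ($z{\left(O \right)} = -3 + - 5 \left(\left(-16\right) 5\right) \frac{O}{O} = -3 + \left(-5\right) \left(-80\right) 1 = -3 + 400 \cdot 1 = -3 + 400 = 397$)
$\left(4894 + 615\right) \left(4989 + z{\left(5 \right)}\right) = \left(4894 + 615\right) \left(4989 + 397\right) = 5509 \cdot 5386 = 29671474$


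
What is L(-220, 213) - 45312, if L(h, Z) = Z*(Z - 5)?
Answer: -1008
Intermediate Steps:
L(h, Z) = Z*(-5 + Z)
L(-220, 213) - 45312 = 213*(-5 + 213) - 45312 = 213*208 - 45312 = 44304 - 45312 = -1008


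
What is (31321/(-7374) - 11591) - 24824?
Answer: -268555531/7374 ≈ -36419.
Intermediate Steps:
(31321/(-7374) - 11591) - 24824 = (31321*(-1/7374) - 11591) - 24824 = (-31321/7374 - 11591) - 24824 = -85503355/7374 - 24824 = -268555531/7374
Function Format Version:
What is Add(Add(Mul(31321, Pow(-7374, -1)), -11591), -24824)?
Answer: Rational(-268555531, 7374) ≈ -36419.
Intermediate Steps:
Add(Add(Mul(31321, Pow(-7374, -1)), -11591), -24824) = Add(Add(Mul(31321, Rational(-1, 7374)), -11591), -24824) = Add(Add(Rational(-31321, 7374), -11591), -24824) = Add(Rational(-85503355, 7374), -24824) = Rational(-268555531, 7374)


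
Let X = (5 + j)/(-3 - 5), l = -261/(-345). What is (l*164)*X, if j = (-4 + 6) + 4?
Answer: -39237/230 ≈ -170.60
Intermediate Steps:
l = 87/115 (l = -261*(-1/345) = 87/115 ≈ 0.75652)
j = 6 (j = 2 + 4 = 6)
X = -11/8 (X = (5 + 6)/(-3 - 5) = 11/(-8) = 11*(-⅛) = -11/8 ≈ -1.3750)
(l*164)*X = ((87/115)*164)*(-11/8) = (14268/115)*(-11/8) = -39237/230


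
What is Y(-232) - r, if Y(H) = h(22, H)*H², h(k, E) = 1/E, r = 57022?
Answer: -57254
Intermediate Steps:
Y(H) = H (Y(H) = H²/H = H)
Y(-232) - r = -232 - 1*57022 = -232 - 57022 = -57254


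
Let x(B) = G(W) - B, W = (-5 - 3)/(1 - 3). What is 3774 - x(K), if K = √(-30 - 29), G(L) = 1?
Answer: 3773 + I*√59 ≈ 3773.0 + 7.6811*I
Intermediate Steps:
W = 4 (W = -8/(-2) = -8*(-½) = 4)
K = I*√59 (K = √(-59) = I*√59 ≈ 7.6811*I)
x(B) = 1 - B
3774 - x(K) = 3774 - (1 - I*√59) = 3774 + (-1 + I*√59) = 3773 + I*√59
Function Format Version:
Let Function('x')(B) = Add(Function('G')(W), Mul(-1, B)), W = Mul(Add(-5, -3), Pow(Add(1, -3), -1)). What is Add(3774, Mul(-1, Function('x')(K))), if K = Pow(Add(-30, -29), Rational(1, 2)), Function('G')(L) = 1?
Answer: Add(3773, Mul(I, Pow(59, Rational(1, 2)))) ≈ Add(3773.0, Mul(7.6811, I))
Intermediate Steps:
W = 4 (W = Mul(-8, Pow(-2, -1)) = Mul(-8, Rational(-1, 2)) = 4)
K = Mul(I, Pow(59, Rational(1, 2))) (K = Pow(-59, Rational(1, 2)) = Mul(I, Pow(59, Rational(1, 2))) ≈ Mul(7.6811, I))
Function('x')(B) = Add(1, Mul(-1, B))
Add(3774, Mul(-1, Function('x')(K))) = Add(3774, Mul(-1, Add(1, Mul(-1, Mul(I, Pow(59, Rational(1, 2))))))) = Add(3774, Mul(-1, Add(1, Mul(-1, I, Pow(59, Rational(1, 2)))))) = Add(3774, Add(-1, Mul(I, Pow(59, Rational(1, 2))))) = Add(3773, Mul(I, Pow(59, Rational(1, 2))))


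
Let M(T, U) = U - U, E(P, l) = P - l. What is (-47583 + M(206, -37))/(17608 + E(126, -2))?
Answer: -15861/5912 ≈ -2.6828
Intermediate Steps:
M(T, U) = 0
(-47583 + M(206, -37))/(17608 + E(126, -2)) = (-47583 + 0)/(17608 + (126 - 1*(-2))) = -47583/(17608 + (126 + 2)) = -47583/(17608 + 128) = -47583/17736 = -47583*1/17736 = -15861/5912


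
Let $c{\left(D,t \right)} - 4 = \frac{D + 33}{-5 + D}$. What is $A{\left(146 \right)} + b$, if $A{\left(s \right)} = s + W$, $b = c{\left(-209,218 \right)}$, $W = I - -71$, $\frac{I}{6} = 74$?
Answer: $\frac{71243}{107} \approx 665.82$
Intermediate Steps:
$I = 444$ ($I = 6 \cdot 74 = 444$)
$c{\left(D,t \right)} = 4 + \frac{33 + D}{-5 + D}$ ($c{\left(D,t \right)} = 4 + \frac{D + 33}{-5 + D} = 4 + \frac{33 + D}{-5 + D}$)
$W = 515$ ($W = 444 - -71 = 444 + 71 = 515$)
$b = \frac{516}{107}$ ($b = \frac{13 + 5 \left(-209\right)}{-5 - 209} = \frac{13 - 1045}{-214} = \left(- \frac{1}{214}\right) \left(-1032\right) = \frac{516}{107} \approx 4.8224$)
$A{\left(s \right)} = 515 + s$ ($A{\left(s \right)} = s + 515 = 515 + s$)
$A{\left(146 \right)} + b = \left(515 + 146\right) + \frac{516}{107} = 661 + \frac{516}{107} = \frac{71243}{107}$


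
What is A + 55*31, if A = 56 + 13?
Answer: 1774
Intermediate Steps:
A = 69
A + 55*31 = 69 + 55*31 = 69 + 1705 = 1774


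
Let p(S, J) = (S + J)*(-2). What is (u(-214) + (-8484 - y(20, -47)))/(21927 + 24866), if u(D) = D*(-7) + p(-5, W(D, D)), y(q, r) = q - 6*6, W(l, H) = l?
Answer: -6532/46793 ≈ -0.13959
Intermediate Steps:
y(q, r) = -36 + q (y(q, r) = q - 36 = -36 + q)
p(S, J) = -2*J - 2*S (p(S, J) = (J + S)*(-2) = -2*J - 2*S)
u(D) = 10 - 9*D (u(D) = D*(-7) + (-2*D - 2*(-5)) = -7*D + (-2*D + 10) = -7*D + (10 - 2*D) = 10 - 9*D)
(u(-214) + (-8484 - y(20, -47)))/(21927 + 24866) = ((10 - 9*(-214)) + (-8484 - (-36 + 20)))/(21927 + 24866) = ((10 + 1926) + (-8484 - 1*(-16)))/46793 = (1936 + (-8484 + 16))*(1/46793) = (1936 - 8468)*(1/46793) = -6532*1/46793 = -6532/46793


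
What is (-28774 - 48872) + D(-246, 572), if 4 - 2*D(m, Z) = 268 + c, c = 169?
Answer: -155725/2 ≈ -77863.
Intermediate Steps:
D(m, Z) = -433/2 (D(m, Z) = 2 - (268 + 169)/2 = 2 - ½*437 = 2 - 437/2 = -433/2)
(-28774 - 48872) + D(-246, 572) = (-28774 - 48872) - 433/2 = -77646 - 433/2 = -155725/2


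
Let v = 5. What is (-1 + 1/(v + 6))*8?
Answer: -80/11 ≈ -7.2727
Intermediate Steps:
(-1 + 1/(v + 6))*8 = (-1 + 1/(5 + 6))*8 = (-1 + 1/11)*8 = -10/11*8 = -80/11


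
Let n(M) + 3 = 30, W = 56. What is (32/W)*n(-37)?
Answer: 108/7 ≈ 15.429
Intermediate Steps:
n(M) = 27 (n(M) = -3 + 30 = 27)
(32/W)*n(-37) = (32/56)*27 = (32*(1/56))*27 = (4/7)*27 = 108/7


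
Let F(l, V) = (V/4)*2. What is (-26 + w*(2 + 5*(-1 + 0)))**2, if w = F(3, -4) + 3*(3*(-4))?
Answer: 7744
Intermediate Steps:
F(l, V) = V/2 (F(l, V) = (V*(1/4))*2 = (V/4)*2 = V/2)
w = -38 (w = (1/2)*(-4) + 3*(3*(-4)) = -2 + 3*(-12) = -2 - 36 = -38)
(-26 + w*(2 + 5*(-1 + 0)))**2 = (-26 - 38*(2 + 5*(-1 + 0)))**2 = (-26 - 38*(2 + 5*(-1)))**2 = (-26 - 38*(2 - 5))**2 = (-26 - 38*(-3))**2 = (-26 + 114)**2 = 88**2 = 7744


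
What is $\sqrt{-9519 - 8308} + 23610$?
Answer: $23610 + i \sqrt{17827} \approx 23610.0 + 133.52 i$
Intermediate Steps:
$\sqrt{-9519 - 8308} + 23610 = \sqrt{-17827} + 23610 = i \sqrt{17827} + 23610 = 23610 + i \sqrt{17827}$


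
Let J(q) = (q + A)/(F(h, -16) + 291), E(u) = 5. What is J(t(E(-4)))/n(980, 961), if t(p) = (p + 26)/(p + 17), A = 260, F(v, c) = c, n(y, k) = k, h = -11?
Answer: 5751/5814050 ≈ 0.00098916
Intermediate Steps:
t(p) = (26 + p)/(17 + p)
J(q) = 52/55 + q/275 (J(q) = (q + 260)/(-16 + 291) = (260 + q)/275 = (260 + q)*(1/275) = 52/55 + q/275)
J(t(E(-4)))/n(980, 961) = (52/55 + ((26 + 5)/(17 + 5))/275)/961 = (52/55 + (31/22)/275)*(1/961) = (52/55 + ((1/22)*31)/275)*(1/961) = (52/55 + (1/275)*(31/22))*(1/961) = (52/55 + 31/6050)*(1/961) = (5751/6050)*(1/961) = 5751/5814050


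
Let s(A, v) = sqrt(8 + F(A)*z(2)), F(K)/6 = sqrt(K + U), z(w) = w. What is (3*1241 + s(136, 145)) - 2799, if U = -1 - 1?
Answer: 924 + 2*sqrt(2 + 3*sqrt(134)) ≈ 936.12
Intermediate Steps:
U = -2
F(K) = 6*sqrt(-2 + K) (F(K) = 6*sqrt(K - 2) = 6*sqrt(-2 + K))
s(A, v) = sqrt(8 + 12*sqrt(-2 + A)) (s(A, v) = sqrt(8 + (6*sqrt(-2 + A))*2) = sqrt(8 + 12*sqrt(-2 + A)))
(3*1241 + s(136, 145)) - 2799 = (3*1241 + 2*sqrt(2 + 3*sqrt(-2 + 136))) - 2799 = (3723 + 2*sqrt(2 + 3*sqrt(134))) - 2799 = 924 + 2*sqrt(2 + 3*sqrt(134))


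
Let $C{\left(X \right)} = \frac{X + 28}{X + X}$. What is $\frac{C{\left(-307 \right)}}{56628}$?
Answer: $\frac{31}{3863288} \approx 8.0242 \cdot 10^{-6}$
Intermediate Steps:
$C{\left(X \right)} = \frac{28 + X}{2 X}$
$\frac{C{\left(-307 \right)}}{56628} = \frac{\frac{1}{2} \frac{1}{-307} \left(28 - 307\right)}{56628} = \frac{1}{2} \left(- \frac{1}{307}\right) \left(-279\right) \frac{1}{56628} = \frac{279}{614} \cdot \frac{1}{56628} = \frac{31}{3863288}$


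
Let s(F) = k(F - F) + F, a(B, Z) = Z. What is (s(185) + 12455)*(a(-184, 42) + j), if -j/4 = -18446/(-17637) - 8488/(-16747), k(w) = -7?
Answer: 44514207984026/98455613 ≈ 4.5212e+5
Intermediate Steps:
j = -1834472072/295366839 (j = -4*(-18446/(-17637) - 8488/(-16747)) = -4*(-18446*(-1/17637) - 8488*(-1/16747)) = -4*(18446/17637 + 8488/16747) = -4*458618018/295366839 = -1834472072/295366839 ≈ -6.2108)
s(F) = -7 + F
(s(185) + 12455)*(a(-184, 42) + j) = ((-7 + 185) + 12455)*(42 - 1834472072/295366839) = (178 + 12455)*(10570935166/295366839) = 12633*(10570935166/295366839) = 44514207984026/98455613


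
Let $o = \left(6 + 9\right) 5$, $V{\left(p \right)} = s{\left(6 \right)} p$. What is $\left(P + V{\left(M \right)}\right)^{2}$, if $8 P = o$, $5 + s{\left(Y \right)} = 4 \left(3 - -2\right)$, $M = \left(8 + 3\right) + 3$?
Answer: $\frac{3080025}{64} \approx 48125.0$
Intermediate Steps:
$M = 14$ ($M = 11 + 3 = 14$)
$s{\left(Y \right)} = 15$ ($s{\left(Y \right)} = -5 + 4 \left(3 - -2\right) = -5 + 4 \left(3 + 2\right) = -5 + 4 \cdot 5 = -5 + 20 = 15$)
$V{\left(p \right)} = 15 p$
$o = 75$ ($o = 15 \cdot 5 = 75$)
$P = \frac{75}{8}$ ($P = \frac{1}{8} \cdot 75 = \frac{75}{8} \approx 9.375$)
$\left(P + V{\left(M \right)}\right)^{2} = \left(\frac{75}{8} + 15 \cdot 14\right)^{2} = \left(\frac{75}{8} + 210\right)^{2} = \left(\frac{1755}{8}\right)^{2} = \frac{3080025}{64}$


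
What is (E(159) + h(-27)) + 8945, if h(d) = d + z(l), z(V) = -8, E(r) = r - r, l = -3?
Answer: 8910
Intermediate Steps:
E(r) = 0
h(d) = -8 + d (h(d) = d - 8 = -8 + d)
(E(159) + h(-27)) + 8945 = (0 + (-8 - 27)) + 8945 = (0 - 35) + 8945 = -35 + 8945 = 8910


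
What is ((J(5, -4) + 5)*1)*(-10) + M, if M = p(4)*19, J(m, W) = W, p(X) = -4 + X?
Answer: -10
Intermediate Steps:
M = 0 (M = (-4 + 4)*19 = 0*19 = 0)
((J(5, -4) + 5)*1)*(-10) + M = ((-4 + 5)*1)*(-10) + 0 = (1*1)*(-10) + 0 = 1*(-10) + 0 = -10 + 0 = -10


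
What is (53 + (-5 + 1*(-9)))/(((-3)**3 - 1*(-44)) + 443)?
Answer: 39/460 ≈ 0.084783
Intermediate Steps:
(53 + (-5 + 1*(-9)))/(((-3)**3 - 1*(-44)) + 443) = (53 + (-5 - 9))/((-27 + 44) + 443) = (53 - 14)/(17 + 443) = 39/460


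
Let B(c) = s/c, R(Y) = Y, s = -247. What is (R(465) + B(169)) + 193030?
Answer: 2515416/13 ≈ 1.9349e+5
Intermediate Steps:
B(c) = -247/c
(R(465) + B(169)) + 193030 = (465 - 247/169) + 193030 = (465 - 247*1/169) + 193030 = (465 - 19/13) + 193030 = 6026/13 + 193030 = 2515416/13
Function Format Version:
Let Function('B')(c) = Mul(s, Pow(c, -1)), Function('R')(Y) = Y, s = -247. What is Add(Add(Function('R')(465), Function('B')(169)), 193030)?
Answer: Rational(2515416, 13) ≈ 1.9349e+5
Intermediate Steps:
Function('B')(c) = Mul(-247, Pow(c, -1))
Add(Add(Function('R')(465), Function('B')(169)), 193030) = Add(Add(465, Mul(-247, Pow(169, -1))), 193030) = Add(Add(465, Mul(-247, Rational(1, 169))), 193030) = Add(Add(465, Rational(-19, 13)), 193030) = Add(Rational(6026, 13), 193030) = Rational(2515416, 13)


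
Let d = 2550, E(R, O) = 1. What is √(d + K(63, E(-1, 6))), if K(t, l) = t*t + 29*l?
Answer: 2*√1637 ≈ 80.920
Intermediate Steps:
K(t, l) = t² + 29*l
√(d + K(63, E(-1, 6))) = √(2550 + (63² + 29*1)) = √(2550 + (3969 + 29)) = √(2550 + 3998) = √6548 = 2*√1637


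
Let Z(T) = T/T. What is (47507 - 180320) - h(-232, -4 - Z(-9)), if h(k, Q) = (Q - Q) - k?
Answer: -133045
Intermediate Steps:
Z(T) = 1
h(k, Q) = -k (h(k, Q) = 0 - k = -k)
(47507 - 180320) - h(-232, -4 - Z(-9)) = (47507 - 180320) - (-1)*(-232) = -132813 - 1*232 = -132813 - 232 = -133045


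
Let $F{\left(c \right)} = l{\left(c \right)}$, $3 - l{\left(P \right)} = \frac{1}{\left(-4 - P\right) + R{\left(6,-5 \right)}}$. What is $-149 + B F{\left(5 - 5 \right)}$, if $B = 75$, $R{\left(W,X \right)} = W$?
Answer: $\frac{77}{2} \approx 38.5$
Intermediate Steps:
$l{\left(P \right)} = 3 - \frac{1}{2 - P}$ ($l{\left(P \right)} = 3 - \frac{1}{\left(-4 - P\right) + 6} = 3 - \frac{1}{2 - P}$)
$F{\left(c \right)} = \frac{-5 + 3 c}{-2 + c}$
$-149 + B F{\left(5 - 5 \right)} = -149 + 75 \frac{-5 + 3 \left(5 - 5\right)}{-2 + \left(5 - 5\right)} = -149 + 75 \frac{-5 + 3 \cdot 0}{-2 + 0} = -149 + 75 \frac{-5 + 0}{-2} = -149 + 75 \left(\left(- \frac{1}{2}\right) \left(-5\right)\right) = -149 + 75 \cdot \frac{5}{2} = -149 + \frac{375}{2} = \frac{77}{2}$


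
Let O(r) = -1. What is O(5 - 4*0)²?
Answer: 1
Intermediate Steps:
O(5 - 4*0)² = (-1)² = 1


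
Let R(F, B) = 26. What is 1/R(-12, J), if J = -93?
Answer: 1/26 ≈ 0.038462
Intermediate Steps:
1/R(-12, J) = 1/26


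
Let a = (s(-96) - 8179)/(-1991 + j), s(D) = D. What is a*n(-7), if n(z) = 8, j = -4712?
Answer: 66200/6703 ≈ 9.8762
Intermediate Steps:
a = 8275/6703 (a = (-96 - 8179)/(-1991 - 4712) = -8275/(-6703) = -8275*(-1/6703) = 8275/6703 ≈ 1.2345)
a*n(-7) = (8275/6703)*8 = 66200/6703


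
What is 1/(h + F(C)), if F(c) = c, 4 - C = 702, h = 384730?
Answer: 1/384032 ≈ 2.6039e-6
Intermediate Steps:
C = -698 (C = 4 - 1*702 = 4 - 702 = -698)
1/(h + F(C)) = 1/(384730 - 698) = 1/384032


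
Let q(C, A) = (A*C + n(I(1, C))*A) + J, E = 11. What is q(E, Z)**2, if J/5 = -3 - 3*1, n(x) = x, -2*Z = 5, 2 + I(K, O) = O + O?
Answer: 46225/4 ≈ 11556.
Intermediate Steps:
I(K, O) = -2 + 2*O (I(K, O) = -2 + (O + O) = -2 + 2*O)
Z = -5/2 (Z = -1/2*5 = -5/2 ≈ -2.5000)
J = -30 (J = 5*(-3 - 3*1) = 5*(-3 - 3) = 5*(-6) = -30)
q(C, A) = -30 + A*C + A*(-2 + 2*C) (q(C, A) = (A*C + (-2 + 2*C)*A) - 30 = (A*C + A*(-2 + 2*C)) - 30 = -30 + A*C + A*(-2 + 2*C))
q(E, Z)**2 = (-30 - 2*(-5/2) + 3*(-5/2)*11)**2 = (-30 + 5 - 165/2)**2 = (-215/2)**2 = 46225/4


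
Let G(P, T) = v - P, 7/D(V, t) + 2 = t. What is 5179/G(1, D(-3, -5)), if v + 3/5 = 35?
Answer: 25895/167 ≈ 155.06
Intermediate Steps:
v = 172/5 (v = -⅗ + 35 = 172/5 ≈ 34.400)
D(V, t) = 7/(-2 + t)
G(P, T) = 172/5 - P
5179/G(1, D(-3, -5)) = 5179/(172/5 - 1*1) = 5179/(172/5 - 1) = 5179/(167/5) = 5179*(5/167) = 25895/167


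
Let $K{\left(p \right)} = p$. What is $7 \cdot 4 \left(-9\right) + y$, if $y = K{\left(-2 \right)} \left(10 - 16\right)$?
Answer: $-240$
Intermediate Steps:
$y = 12$ ($y = - 2 \left(10 - 16\right) = \left(-2\right) \left(-6\right) = 12$)
$7 \cdot 4 \left(-9\right) + y = 7 \cdot 4 \left(-9\right) + 12 = 28 \left(-9\right) + 12 = -252 + 12 = -240$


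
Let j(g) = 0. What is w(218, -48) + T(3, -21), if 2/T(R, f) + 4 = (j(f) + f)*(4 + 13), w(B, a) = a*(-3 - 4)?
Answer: 121294/361 ≈ 335.99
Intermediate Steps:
w(B, a) = -7*a (w(B, a) = a*(-7) = -7*a)
T(R, f) = 2/(-4 + 17*f) (T(R, f) = 2/(-4 + (0 + f)*(4 + 13)) = 2/(-4 + f*17) = 2/(-4 + 17*f))
w(218, -48) + T(3, -21) = -7*(-48) + 2/(-4 + 17*(-21)) = 336 + 2/(-4 - 357) = 336 + 2/(-361) = 336 + 2*(-1/361) = 336 - 2/361 = 121294/361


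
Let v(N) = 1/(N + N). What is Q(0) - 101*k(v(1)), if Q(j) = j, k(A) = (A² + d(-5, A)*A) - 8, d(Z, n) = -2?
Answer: 3535/4 ≈ 883.75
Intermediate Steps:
v(N) = 1/(2*N)
k(A) = -8 + A² - 2*A (k(A) = (A² - 2*A) - 8 = -8 + A² - 2*A)
Q(0) - 101*k(v(1)) = 0 - 101*(-8 + ((½)/1)² - 1/1) = 0 - 101*(-8 + ((½)*1)² - 1) = 0 - 101*(-8 + (½)² - 2*½) = 0 - 101*(-8 + ¼ - 1) = 0 - 101*(-35/4) = 0 + 3535/4 = 3535/4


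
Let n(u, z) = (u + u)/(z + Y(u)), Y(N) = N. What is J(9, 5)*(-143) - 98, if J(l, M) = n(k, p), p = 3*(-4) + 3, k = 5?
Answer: 519/2 ≈ 259.50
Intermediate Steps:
p = -9 (p = -12 + 3 = -9)
n(u, z) = 2*u/(u + z) (n(u, z) = (u + u)/(z + u) = (2*u)/(u + z) = 2*u/(u + z))
J(l, M) = -5/2 (J(l, M) = 2*5/(5 - 9) = 2*5/(-4) = 2*5*(-1/4) = -5/2)
J(9, 5)*(-143) - 98 = -5/2*(-143) - 98 = 715/2 - 98 = 519/2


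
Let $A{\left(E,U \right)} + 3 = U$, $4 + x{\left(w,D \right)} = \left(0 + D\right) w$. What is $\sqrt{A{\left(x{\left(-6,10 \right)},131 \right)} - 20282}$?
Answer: $i \sqrt{20154} \approx 141.96 i$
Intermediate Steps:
$x{\left(w,D \right)} = -4 + D w$ ($x{\left(w,D \right)} = -4 + \left(0 + D\right) w = -4 + D w$)
$A{\left(E,U \right)} = -3 + U$
$\sqrt{A{\left(x{\left(-6,10 \right)},131 \right)} - 20282} = \sqrt{\left(-3 + 131\right) - 20282} = \sqrt{128 - 20282} = \sqrt{-20154} = i \sqrt{20154}$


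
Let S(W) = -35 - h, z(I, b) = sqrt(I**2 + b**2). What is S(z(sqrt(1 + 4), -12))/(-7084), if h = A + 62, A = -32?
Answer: 65/7084 ≈ 0.0091756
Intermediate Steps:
h = 30 (h = -32 + 62 = 30)
S(W) = -65 (S(W) = -35 - 1*30 = -35 - 30 = -65)
S(z(sqrt(1 + 4), -12))/(-7084) = -65/(-7084) = -65*(-1/7084) = 65/7084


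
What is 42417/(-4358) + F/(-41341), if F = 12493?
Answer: -1808005691/180164078 ≈ -10.035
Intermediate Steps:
42417/(-4358) + F/(-41341) = 42417/(-4358) + 12493/(-41341) = 42417*(-1/4358) + 12493*(-1/41341) = -42417/4358 - 12493/41341 = -1808005691/180164078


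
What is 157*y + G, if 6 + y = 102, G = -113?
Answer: 14959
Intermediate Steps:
y = 96 (y = -6 + 102 = 96)
157*y + G = 157*96 - 113 = 15072 - 113 = 14959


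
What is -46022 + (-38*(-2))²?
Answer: -40246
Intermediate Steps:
-46022 + (-38*(-2))² = -46022 + 76² = -46022 + 5776 = -40246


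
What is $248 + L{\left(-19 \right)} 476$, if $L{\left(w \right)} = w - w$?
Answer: $248$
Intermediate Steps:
$L{\left(w \right)} = 0$
$248 + L{\left(-19 \right)} 476 = 248 + 0 \cdot 476 = 248 + 0 = 248$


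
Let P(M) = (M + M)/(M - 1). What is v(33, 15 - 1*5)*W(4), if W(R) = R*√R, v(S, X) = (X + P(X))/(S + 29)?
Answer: 440/279 ≈ 1.5771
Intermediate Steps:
P(M) = 2*M/(-1 + M) (P(M) = (2*M)/(-1 + M) = 2*M/(-1 + M))
v(S, X) = (X + 2*X/(-1 + X))/(29 + S) (v(S, X) = (X + 2*X/(-1 + X))/(S + 29) = (X + 2*X/(-1 + X))/(29 + S))
W(R) = R^(3/2)
v(33, 15 - 1*5)*W(4) = ((15 - 1*5)*(1 + (15 - 1*5))/((-1 + (15 - 1*5))*(29 + 33)))*4^(3/2) = ((15 - 5)*(1 + (15 - 5))/((-1 + (15 - 5))*62))*8 = (10*(1/62)*(1 + 10)/(-1 + 10))*8 = (10*(1/62)*11/9)*8 = (10*(⅑)*(1/62)*11)*8 = (55/279)*8 = 440/279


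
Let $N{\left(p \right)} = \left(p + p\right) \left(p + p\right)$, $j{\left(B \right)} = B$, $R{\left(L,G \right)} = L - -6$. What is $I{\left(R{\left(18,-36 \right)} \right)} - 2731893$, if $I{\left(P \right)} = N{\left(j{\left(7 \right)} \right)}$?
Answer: $-2731697$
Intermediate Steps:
$R{\left(L,G \right)} = 6 + L$ ($R{\left(L,G \right)} = L + 6 = 6 + L$)
$N{\left(p \right)} = 4 p^{2}$ ($N{\left(p \right)} = 2 p 2 p = 4 p^{2}$)
$I{\left(P \right)} = 196$ ($I{\left(P \right)} = 4 \cdot 7^{2} = 4 \cdot 49 = 196$)
$I{\left(R{\left(18,-36 \right)} \right)} - 2731893 = 196 - 2731893 = -2731697$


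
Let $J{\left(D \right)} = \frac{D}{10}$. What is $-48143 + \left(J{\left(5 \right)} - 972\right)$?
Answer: $- \frac{98229}{2} \approx -49115.0$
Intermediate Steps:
$J{\left(D \right)} = \frac{D}{10}$ ($J{\left(D \right)} = D \frac{1}{10} = \frac{D}{10}$)
$-48143 + \left(J{\left(5 \right)} - 972\right) = -48143 + \left(\frac{1}{10} \cdot 5 - 972\right) = -48143 + \left(\frac{1}{2} - 972\right) = -48143 - \frac{1943}{2} = - \frac{98229}{2}$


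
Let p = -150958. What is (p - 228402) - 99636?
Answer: -478996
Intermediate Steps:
(p - 228402) - 99636 = (-150958 - 228402) - 99636 = -379360 - 99636 = -478996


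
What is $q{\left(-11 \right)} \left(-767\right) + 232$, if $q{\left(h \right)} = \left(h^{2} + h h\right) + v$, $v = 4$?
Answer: $-188450$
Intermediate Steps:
$q{\left(h \right)} = 4 + 2 h^{2}$ ($q{\left(h \right)} = \left(h^{2} + h h\right) + 4 = \left(h^{2} + h^{2}\right) + 4 = 2 h^{2} + 4 = 4 + 2 h^{2}$)
$q{\left(-11 \right)} \left(-767\right) + 232 = \left(4 + 2 \left(-11\right)^{2}\right) \left(-767\right) + 232 = \left(4 + 2 \cdot 121\right) \left(-767\right) + 232 = \left(4 + 242\right) \left(-767\right) + 232 = 246 \left(-767\right) + 232 = -188682 + 232 = -188450$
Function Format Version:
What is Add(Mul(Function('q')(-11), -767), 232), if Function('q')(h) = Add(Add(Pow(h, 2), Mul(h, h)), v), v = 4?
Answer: -188450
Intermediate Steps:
Function('q')(h) = Add(4, Mul(2, Pow(h, 2))) (Function('q')(h) = Add(Add(Pow(h, 2), Mul(h, h)), 4) = Add(Add(Pow(h, 2), Pow(h, 2)), 4) = Add(Mul(2, Pow(h, 2)), 4) = Add(4, Mul(2, Pow(h, 2))))
Add(Mul(Function('q')(-11), -767), 232) = Add(Mul(Add(4, Mul(2, Pow(-11, 2))), -767), 232) = Add(Mul(Add(4, Mul(2, 121)), -767), 232) = Add(Mul(Add(4, 242), -767), 232) = Add(Mul(246, -767), 232) = Add(-188682, 232) = -188450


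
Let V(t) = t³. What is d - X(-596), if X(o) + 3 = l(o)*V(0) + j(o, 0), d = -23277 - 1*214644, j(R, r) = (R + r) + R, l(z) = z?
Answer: -236726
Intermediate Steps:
j(R, r) = r + 2*R
d = -237921 (d = -23277 - 214644 = -237921)
X(o) = -3 + 2*o (X(o) = -3 + (o*0³ + (0 + 2*o)) = -3 + (o*0 + 2*o) = -3 + (0 + 2*o) = -3 + 2*o)
d - X(-596) = -237921 - (-3 + 2*(-596)) = -237921 - (-3 - 1192) = -237921 - 1*(-1195) = -237921 + 1195 = -236726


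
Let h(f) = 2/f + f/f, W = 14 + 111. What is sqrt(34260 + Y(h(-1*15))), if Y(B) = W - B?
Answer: sqrt(7736430)/15 ≈ 185.43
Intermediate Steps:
W = 125
h(f) = 1 + 2/f (h(f) = 2/f + 1 = 1 + 2/f)
Y(B) = 125 - B
sqrt(34260 + Y(h(-1*15))) = sqrt(34260 + (125 - (2 - 1*15)/((-1*15)))) = sqrt(34260 + (125 - (2 - 15)/(-15))) = sqrt(34260 + (125 - (-1)*(-13)/15)) = sqrt(34260 + (125 - 1*13/15)) = sqrt(34260 + (125 - 13/15)) = sqrt(34260 + 1862/15) = sqrt(515762/15) = sqrt(7736430)/15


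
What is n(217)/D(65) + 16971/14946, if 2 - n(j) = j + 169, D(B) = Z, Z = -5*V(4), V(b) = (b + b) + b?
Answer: 187709/24910 ≈ 7.5355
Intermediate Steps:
V(b) = 3*b (V(b) = 2*b + b = 3*b)
Z = -60 (Z = -15*4 = -5*12 = -60)
D(B) = -60
n(j) = -167 - j (n(j) = 2 - (j + 169) = 2 - (169 + j) = 2 + (-169 - j) = -167 - j)
n(217)/D(65) + 16971/14946 = (-167 - 1*217)/(-60) + 16971/14946 = (-167 - 217)*(-1/60) + 16971*(1/14946) = -384*(-1/60) + 5657/4982 = 32/5 + 5657/4982 = 187709/24910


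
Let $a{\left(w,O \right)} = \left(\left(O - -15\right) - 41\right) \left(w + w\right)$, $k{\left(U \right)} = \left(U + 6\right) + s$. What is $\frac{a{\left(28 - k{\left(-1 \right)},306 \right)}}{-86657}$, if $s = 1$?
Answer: $- \frac{12320}{86657} \approx -0.14217$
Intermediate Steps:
$k{\left(U \right)} = 7 + U$ ($k{\left(U \right)} = \left(U + 6\right) + 1 = \left(6 + U\right) + 1 = 7 + U$)
$a{\left(w,O \right)} = 2 w \left(-26 + O\right)$ ($a{\left(w,O \right)} = \left(\left(O + 15\right) - 41\right) 2 w = \left(\left(15 + O\right) - 41\right) 2 w = \left(-26 + O\right) 2 w = 2 w \left(-26 + O\right)$)
$\frac{a{\left(28 - k{\left(-1 \right)},306 \right)}}{-86657} = \frac{2 \left(28 - \left(7 - 1\right)\right) \left(-26 + 306\right)}{-86657} = 2 \left(28 - 6\right) 280 \left(- \frac{1}{86657}\right) = 2 \cdot 22 \cdot 280 \left(- \frac{1}{86657}\right) = 12320 \left(- \frac{1}{86657}\right) = - \frac{12320}{86657}$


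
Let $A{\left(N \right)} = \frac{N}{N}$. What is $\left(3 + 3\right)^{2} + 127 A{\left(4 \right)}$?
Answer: $163$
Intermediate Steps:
$A{\left(N \right)} = 1$
$\left(3 + 3\right)^{2} + 127 A{\left(4 \right)} = \left(3 + 3\right)^{2} + 127 \cdot 1 = 6^{2} + 127 = 36 + 127 = 163$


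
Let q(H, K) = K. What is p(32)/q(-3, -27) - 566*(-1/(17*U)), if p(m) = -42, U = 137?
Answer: 37700/20961 ≈ 1.7986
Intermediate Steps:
p(32)/q(-3, -27) - 566*(-1/(17*U)) = -42/(-27) - 566/(137*(-17)) = -42*(-1/27) - 566/(-2329) = 14/9 - 566*(-1/2329) = 14/9 + 566/2329 = 37700/20961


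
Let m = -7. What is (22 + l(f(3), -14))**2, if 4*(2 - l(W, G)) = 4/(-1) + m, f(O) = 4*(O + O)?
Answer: 11449/16 ≈ 715.56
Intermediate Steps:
f(O) = 8*O (f(O) = 4*(2*O) = 8*O)
l(W, G) = 19/4 (l(W, G) = 2 - (4/(-1) - 7)/4 = 2 - (4*(-1) - 7)/4 = 2 - (-4 - 7)/4 = 2 - 1/4*(-11) = 2 + 11/4 = 19/4)
(22 + l(f(3), -14))**2 = (22 + 19/4)**2 = (107/4)**2 = 11449/16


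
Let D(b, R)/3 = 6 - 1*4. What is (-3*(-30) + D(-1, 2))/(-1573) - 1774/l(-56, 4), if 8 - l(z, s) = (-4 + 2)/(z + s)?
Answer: -72572924/325611 ≈ -222.88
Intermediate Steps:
D(b, R) = 6 (D(b, R) = 3*(6 - 1*4) = 3*(6 - 4) = 3*2 = 6)
l(z, s) = 8 + 2/(s + z) (l(z, s) = 8 - (-4 + 2)/(z + s) = 8 - (-2)/(s + z) = 8 + 2/(s + z))
(-3*(-30) + D(-1, 2))/(-1573) - 1774/l(-56, 4) = (-3*(-30) + 6)/(-1573) - 1774*(4 - 56)/(2*(1 + 4*4 + 4*(-56))) = (90 + 6)*(-1/1573) - 1774*(-26/(1 + 16 - 224)) = 96*(-1/1573) - 1774/(2*(-1/52)*(-207)) = -96/1573 - 1774/207/26 = -96/1573 - 1774*26/207 = -96/1573 - 46124/207 = -72572924/325611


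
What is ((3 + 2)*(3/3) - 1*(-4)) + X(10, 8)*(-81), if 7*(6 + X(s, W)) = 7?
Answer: 414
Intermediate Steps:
X(s, W) = -5 (X(s, W) = -6 + (⅐)*7 = -6 + 1 = -5)
((3 + 2)*(3/3) - 1*(-4)) + X(10, 8)*(-81) = ((3 + 2)*(3/3) - 1*(-4)) - 5*(-81) = (5*(3*(⅓)) + 4) + 405 = (5*1 + 4) + 405 = (5 + 4) + 405 = 9 + 405 = 414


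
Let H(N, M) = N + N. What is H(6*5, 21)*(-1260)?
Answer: -75600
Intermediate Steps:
H(N, M) = 2*N
H(6*5, 21)*(-1260) = (2*(6*5))*(-1260) = (2*30)*(-1260) = 60*(-1260) = -75600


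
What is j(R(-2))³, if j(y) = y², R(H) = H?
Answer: 64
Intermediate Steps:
j(R(-2))³ = ((-2)²)³ = 4³ = 64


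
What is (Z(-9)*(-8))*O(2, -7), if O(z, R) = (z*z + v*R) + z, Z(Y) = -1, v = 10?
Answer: -512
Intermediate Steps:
O(z, R) = z + z² + 10*R (O(z, R) = (z*z + 10*R) + z = (z² + 10*R) + z = z + z² + 10*R)
(Z(-9)*(-8))*O(2, -7) = (-1*(-8))*(2 + 2² + 10*(-7)) = 8*(2 + 4 - 70) = 8*(-64) = -512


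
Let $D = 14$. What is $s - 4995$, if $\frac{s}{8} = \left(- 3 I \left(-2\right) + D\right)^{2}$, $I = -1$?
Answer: $-4483$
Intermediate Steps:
$s = 512$ ($s = 8 \left(\left(-3\right) \left(-1\right) \left(-2\right) + 14\right)^{2} = 8 \left(3 \left(-2\right) + 14\right)^{2} = 8 \left(-6 + 14\right)^{2} = 8 \cdot 8^{2} = 8 \cdot 64 = 512$)
$s - 4995 = 512 - 4995 = -4483$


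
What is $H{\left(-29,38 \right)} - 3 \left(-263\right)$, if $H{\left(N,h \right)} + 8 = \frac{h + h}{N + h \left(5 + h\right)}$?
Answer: $\frac{1253581}{1605} \approx 781.05$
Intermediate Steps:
$H{\left(N,h \right)} = -8 + \frac{2 h}{N + h \left(5 + h\right)}$ ($H{\left(N,h \right)} = -8 + \frac{h + h}{N + h \left(5 + h\right)} = -8 + \frac{2 h}{N + h \left(5 + h\right)}$)
$H{\left(-29,38 \right)} - 3 \left(-263\right) = \frac{2 \left(\left(-19\right) 38 - -116 - 4 \cdot 38^{2}\right)}{-29 + 38^{2} + 5 \cdot 38} - 3 \left(-263\right) = \frac{2 \left(-722 + 116 - 5776\right)}{-29 + 1444 + 190} - -789 = \frac{2 \left(-722 + 116 - 5776\right)}{1605} + 789 = 2 \cdot \frac{1}{1605} \left(-6382\right) + 789 = - \frac{12764}{1605} + 789 = \frac{1253581}{1605}$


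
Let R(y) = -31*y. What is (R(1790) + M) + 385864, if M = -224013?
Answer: 106361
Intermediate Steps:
(R(1790) + M) + 385864 = (-31*1790 - 224013) + 385864 = (-55490 - 224013) + 385864 = -279503 + 385864 = 106361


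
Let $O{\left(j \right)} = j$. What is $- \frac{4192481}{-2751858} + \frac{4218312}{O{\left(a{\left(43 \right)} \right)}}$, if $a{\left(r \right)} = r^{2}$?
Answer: $\frac{11615947521065}{5088185442} \approx 2282.9$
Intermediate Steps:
$- \frac{4192481}{-2751858} + \frac{4218312}{O{\left(a{\left(43 \right)} \right)}} = - \frac{4192481}{-2751858} + \frac{4218312}{43^{2}} = \left(-4192481\right) \left(- \frac{1}{2751858}\right) + \frac{4218312}{1849} = \frac{4192481}{2751858} + 4218312 \cdot \frac{1}{1849} = \frac{4192481}{2751858} + \frac{4218312}{1849} = \frac{11615947521065}{5088185442}$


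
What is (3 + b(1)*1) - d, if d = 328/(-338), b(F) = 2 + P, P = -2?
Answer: 671/169 ≈ 3.9704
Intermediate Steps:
b(F) = 0 (b(F) = 2 - 2 = 0)
d = -164/169 (d = 328*(-1/338) = -164/169 ≈ -0.97041)
(3 + b(1)*1) - d = (3 + 0*1) - 1*(-164/169) = (3 + 0) + 164/169 = 3 + 164/169 = 671/169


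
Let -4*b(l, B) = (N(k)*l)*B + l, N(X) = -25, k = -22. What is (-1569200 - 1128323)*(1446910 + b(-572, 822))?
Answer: 4023617214231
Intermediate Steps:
b(l, B) = -l/4 + 25*B*l/4 (b(l, B) = -((-25*l)*B + l)/4 = -(-25*B*l + l)/4 = -(l - 25*B*l)/4 = -l/4 + 25*B*l/4)
(-1569200 - 1128323)*(1446910 + b(-572, 822)) = (-1569200 - 1128323)*(1446910 + (¼)*(-572)*(-1 + 25*822)) = -2697523*(1446910 + (¼)*(-572)*(-1 + 20550)) = -2697523*(1446910 + (¼)*(-572)*20549) = -2697523*(1446910 - 2938507) = -2697523*(-1491597) = 4023617214231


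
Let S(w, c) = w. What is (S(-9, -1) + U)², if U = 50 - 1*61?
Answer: 400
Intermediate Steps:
U = -11 (U = 50 - 61 = -11)
(S(-9, -1) + U)² = (-9 - 11)² = (-20)² = 400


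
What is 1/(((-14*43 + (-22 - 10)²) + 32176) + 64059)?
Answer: 1/96657 ≈ 1.0346e-5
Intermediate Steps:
1/(((-14*43 + (-22 - 10)²) + 32176) + 64059) = 1/(((-602 + (-32)²) + 32176) + 64059) = 1/(((-602 + 1024) + 32176) + 64059) = 1/((422 + 32176) + 64059) = 1/(32598 + 64059) = 1/96657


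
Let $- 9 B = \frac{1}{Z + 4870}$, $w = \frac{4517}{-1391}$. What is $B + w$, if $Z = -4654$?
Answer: $- \frac{8782439}{2704104} \approx -3.2478$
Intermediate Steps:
$w = - \frac{4517}{1391}$ ($w = 4517 \left(- \frac{1}{1391}\right) = - \frac{4517}{1391} \approx -3.2473$)
$B = - \frac{1}{1944}$ ($B = - \frac{1}{9 \left(-4654 + 4870\right)} = - \frac{1}{9 \cdot 216} = \left(- \frac{1}{9}\right) \frac{1}{216} = - \frac{1}{1944} \approx -0.0005144$)
$B + w = - \frac{1}{1944} - \frac{4517}{1391} = - \frac{8782439}{2704104}$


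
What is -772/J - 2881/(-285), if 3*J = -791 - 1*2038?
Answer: 2936803/268755 ≈ 10.927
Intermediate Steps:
J = -943 (J = (-791 - 1*2038)/3 = (-791 - 2038)/3 = (⅓)*(-2829) = -943)
-772/J - 2881/(-285) = -772/(-943) - 2881/(-285) = -772*(-1/943) - 2881*(-1/285) = 772/943 + 2881/285 = 2936803/268755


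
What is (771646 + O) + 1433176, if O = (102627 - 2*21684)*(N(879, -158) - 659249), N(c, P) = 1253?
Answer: -38989980142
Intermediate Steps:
O = -38992184964 (O = (102627 - 2*21684)*(1253 - 659249) = (102627 - 43368)*(-657996) = 59259*(-657996) = -38992184964)
(771646 + O) + 1433176 = (771646 - 38992184964) + 1433176 = -38991413318 + 1433176 = -38989980142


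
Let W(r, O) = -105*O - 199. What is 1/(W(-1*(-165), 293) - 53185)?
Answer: -1/84149 ≈ -1.1884e-5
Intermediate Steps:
W(r, O) = -199 - 105*O
1/(W(-1*(-165), 293) - 53185) = 1/((-199 - 105*293) - 53185) = 1/((-199 - 30765) - 53185) = 1/(-30964 - 53185) = 1/(-84149) = -1/84149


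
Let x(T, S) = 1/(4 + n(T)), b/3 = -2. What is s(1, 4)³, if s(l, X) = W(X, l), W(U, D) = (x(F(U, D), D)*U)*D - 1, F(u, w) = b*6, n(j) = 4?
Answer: -⅛ ≈ -0.12500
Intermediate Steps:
b = -6 (b = 3*(-2) = -6)
F(u, w) = -36 (F(u, w) = -6*6 = -36)
x(T, S) = ⅛ (x(T, S) = 1/(4 + 4) = 1/8 = ⅛)
W(U, D) = -1 + D*U/8 (W(U, D) = (U/8)*D - 1 = D*U/8 - 1 = -1 + D*U/8)
s(l, X) = -1 + X*l/8 (s(l, X) = -1 + l*X/8 = -1 + X*l/8)
s(1, 4)³ = (-1 + (⅛)*4*1)³ = (-1 + ½)³ = (-½)³ = -⅛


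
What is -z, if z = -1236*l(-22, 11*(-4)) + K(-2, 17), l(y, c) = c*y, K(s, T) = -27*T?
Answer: 1196907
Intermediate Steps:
z = -1196907 (z = -1236*11*(-4)*(-22) - 27*17 = -(-54384)*(-22) - 459 = -1236*968 - 459 = -1196448 - 459 = -1196907)
-z = -1*(-1196907) = 1196907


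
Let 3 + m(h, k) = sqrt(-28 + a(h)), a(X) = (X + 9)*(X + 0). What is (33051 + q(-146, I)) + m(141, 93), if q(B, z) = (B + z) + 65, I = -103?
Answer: 32864 + sqrt(21122) ≈ 33009.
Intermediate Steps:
a(X) = X*(9 + X) (a(X) = (9 + X)*X = X*(9 + X))
m(h, k) = -3 + sqrt(-28 + h*(9 + h))
q(B, z) = 65 + B + z
(33051 + q(-146, I)) + m(141, 93) = (33051 + (65 - 146 - 103)) + (-3 + sqrt(-28 + 141*(9 + 141))) = (33051 - 184) + (-3 + sqrt(-28 + 141*150)) = 32867 + (-3 + sqrt(-28 + 21150)) = 32867 + (-3 + sqrt(21122)) = 32864 + sqrt(21122)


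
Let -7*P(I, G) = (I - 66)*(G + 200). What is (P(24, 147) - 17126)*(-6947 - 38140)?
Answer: 678288828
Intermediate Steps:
P(I, G) = -(-66 + I)*(200 + G)/7 (P(I, G) = -(I - 66)*(G + 200)/7 = -(-66 + I)*(200 + G)/7)
(P(24, 147) - 17126)*(-6947 - 38140) = ((13200/7 - 200/7*24 + (66/7)*147 - 1/7*147*24) - 17126)*(-6947 - 38140) = ((13200/7 - 4800/7 + 1386 - 504) - 17126)*(-45087) = (2082 - 17126)*(-45087) = -15044*(-45087) = 678288828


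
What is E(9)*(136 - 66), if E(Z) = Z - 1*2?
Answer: 490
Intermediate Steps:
E(Z) = -2 + Z (E(Z) = Z - 2 = -2 + Z)
E(9)*(136 - 66) = (-2 + 9)*(136 - 66) = 7*70 = 490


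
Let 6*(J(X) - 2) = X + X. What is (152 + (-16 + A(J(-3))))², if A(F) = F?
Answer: 18769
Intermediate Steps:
J(X) = 2 + X/3 (J(X) = 2 + (X + X)/6 = 2 + (2*X)/6 = 2 + X/3)
(152 + (-16 + A(J(-3))))² = (152 + (-16 + (2 + (⅓)*(-3))))² = (152 + (-16 + (2 - 1)))² = (152 + (-16 + 1))² = (152 - 15)² = 137² = 18769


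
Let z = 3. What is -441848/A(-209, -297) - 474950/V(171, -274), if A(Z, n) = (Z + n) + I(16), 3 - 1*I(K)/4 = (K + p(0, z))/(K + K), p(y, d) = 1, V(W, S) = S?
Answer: 1426803683/543753 ≈ 2624.0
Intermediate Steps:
I(K) = 12 - 2*(1 + K)/K (I(K) = 12 - 4*(K + 1)/(K + K) = 12 - 4*(1 + K)/(2*K) = 12 - 4*(1 + K)*1/(2*K) = 12 - 2*(1 + K)/K)
A(Z, n) = 79/8 + Z + n (A(Z, n) = (Z + n) + (10 - 2/16) = (Z + n) + (10 - 2*1/16) = (Z + n) + (10 - ⅛) = (Z + n) + 79/8 = 79/8 + Z + n)
-441848/A(-209, -297) - 474950/V(171, -274) = -441848/(79/8 - 209 - 297) - 474950/(-274) = -441848/(-3969/8) - 474950*(-1/274) = -441848*(-8/3969) + 237475/137 = 3534784/3969 + 237475/137 = 1426803683/543753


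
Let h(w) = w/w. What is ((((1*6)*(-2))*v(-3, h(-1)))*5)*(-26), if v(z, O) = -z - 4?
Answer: -1560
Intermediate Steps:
h(w) = 1
v(z, O) = -4 - z
((((1*6)*(-2))*v(-3, h(-1)))*5)*(-26) = ((((1*6)*(-2))*(-4 - 1*(-3)))*5)*(-26) = (((6*(-2))*(-4 + 3))*5)*(-26) = (-12*(-1)*5)*(-26) = (12*5)*(-26) = 60*(-26) = -1560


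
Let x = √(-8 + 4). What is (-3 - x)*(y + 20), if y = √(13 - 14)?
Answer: -58 - 43*I ≈ -58.0 - 43.0*I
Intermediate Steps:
x = 2*I (x = √(-4) = 2*I ≈ 2.0*I)
y = I (y = √(-1) = I ≈ 1.0*I)
(-3 - x)*(y + 20) = (-3 - 2*I)*(I + 20) = (-3 - 2*I)*(20 + I)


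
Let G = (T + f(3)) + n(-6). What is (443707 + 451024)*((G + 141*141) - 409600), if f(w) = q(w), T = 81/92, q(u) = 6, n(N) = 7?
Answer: -32078675122701/92 ≈ -3.4868e+11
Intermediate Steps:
T = 81/92 (T = 81*(1/92) = 81/92 ≈ 0.88043)
f(w) = 6
G = 1277/92 (G = (81/92 + 6) + 7 = 633/92 + 7 = 1277/92 ≈ 13.880)
(443707 + 451024)*((G + 141*141) - 409600) = (443707 + 451024)*((1277/92 + 141*141) - 409600) = 894731*((1277/92 + 19881) - 409600) = 894731*(1830329/92 - 409600) = 894731*(-35852871/92) = -32078675122701/92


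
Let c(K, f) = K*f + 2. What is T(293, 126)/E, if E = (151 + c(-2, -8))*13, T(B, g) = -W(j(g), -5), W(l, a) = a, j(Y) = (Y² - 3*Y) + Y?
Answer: 5/2197 ≈ 0.0022758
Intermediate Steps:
j(Y) = Y² - 2*Y
T(B, g) = 5 (T(B, g) = -1*(-5) = 5)
c(K, f) = 2 + K*f
E = 2197 (E = (151 + (2 - 2*(-8)))*13 = (151 + (2 + 16))*13 = (151 + 18)*13 = 169*13 = 2197)
T(293, 126)/E = 5/2197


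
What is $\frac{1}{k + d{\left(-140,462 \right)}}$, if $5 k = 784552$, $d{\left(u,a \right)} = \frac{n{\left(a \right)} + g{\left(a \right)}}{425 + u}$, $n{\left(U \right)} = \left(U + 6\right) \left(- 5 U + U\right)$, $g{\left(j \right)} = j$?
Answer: $\frac{95}{14618354} \approx 6.4987 \cdot 10^{-6}$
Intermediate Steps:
$n{\left(U \right)} = - 4 U \left(6 + U\right)$ ($n{\left(U \right)} = \left(6 + U\right) \left(- 4 U\right) = - 4 U \left(6 + U\right)$)
$d{\left(u,a \right)} = \frac{a - 4 a \left(6 + a\right)}{425 + u}$ ($d{\left(u,a \right)} = \frac{- 4 a \left(6 + a\right) + a}{425 + u} = \frac{a - 4 a \left(6 + a\right)}{425 + u}$)
$k = \frac{784552}{5}$ ($k = \frac{1}{5} \cdot 784552 = \frac{784552}{5} \approx 1.5691 \cdot 10^{5}$)
$\frac{1}{k + d{\left(-140,462 \right)}} = \frac{1}{\frac{784552}{5} + \frac{462 \left(-23 - 1848\right)}{425 - 140}} = \frac{1}{\frac{784552}{5} + \frac{462 \left(-23 - 1848\right)}{285}} = \frac{1}{\frac{784552}{5} + 462 \cdot \frac{1}{285} \left(-1871\right)} = \frac{1}{\frac{784552}{5} - \frac{288134}{95}} = \frac{1}{\frac{14618354}{95}} = \frac{95}{14618354}$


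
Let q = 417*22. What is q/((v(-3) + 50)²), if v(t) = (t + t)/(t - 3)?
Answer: 3058/867 ≈ 3.5271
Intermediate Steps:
v(t) = 2*t/(-3 + t) (v(t) = (2*t)/(-3 + t) = 2*t/(-3 + t))
q = 9174
q/((v(-3) + 50)²) = 9174/((2*(-3)/(-3 - 3) + 50)²) = 9174/((2*(-3)/(-6) + 50)²) = 9174/((2*(-3)*(-⅙) + 50)²) = 9174/((1 + 50)²) = 9174/(51²) = 9174/2601 = 9174*(1/2601) = 3058/867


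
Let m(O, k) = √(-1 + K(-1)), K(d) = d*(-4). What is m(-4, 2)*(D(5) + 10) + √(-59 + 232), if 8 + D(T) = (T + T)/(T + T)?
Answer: √173 + 3*√3 ≈ 18.349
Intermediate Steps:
K(d) = -4*d
D(T) = -7 (D(T) = -8 + (T + T)/(T + T) = -8 + (2*T)/((2*T)) = -8 + (2*T)*(1/(2*T)) = -8 + 1 = -7)
m(O, k) = √3 (m(O, k) = √(-1 - 4*(-1)) = √(-1 + 4) = √3)
m(-4, 2)*(D(5) + 10) + √(-59 + 232) = √3*(-7 + 10) + √(-59 + 232) = √3*3 + √173 = 3*√3 + √173 = √173 + 3*√3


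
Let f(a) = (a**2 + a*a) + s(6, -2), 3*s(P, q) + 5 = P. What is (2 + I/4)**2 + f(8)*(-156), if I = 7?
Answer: -320095/16 ≈ -20006.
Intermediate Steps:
s(P, q) = -5/3 + P/3
f(a) = 1/3 + 2*a**2 (f(a) = (a**2 + a*a) + (-5/3 + (1/3)*6) = (a**2 + a**2) + (-5/3 + 2) = 2*a**2 + 1/3 = 1/3 + 2*a**2)
(2 + I/4)**2 + f(8)*(-156) = (2 + 7/4)**2 + (1/3 + 2*8**2)*(-156) = (2 + 7*(1/4))**2 + (1/3 + 2*64)*(-156) = (2 + 7/4)**2 + (1/3 + 128)*(-156) = (15/4)**2 + (385/3)*(-156) = 225/16 - 20020 = -320095/16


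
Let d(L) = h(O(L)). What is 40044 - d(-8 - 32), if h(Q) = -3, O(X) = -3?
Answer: 40047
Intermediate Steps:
d(L) = -3
40044 - d(-8 - 32) = 40044 - 1*(-3) = 40044 + 3 = 40047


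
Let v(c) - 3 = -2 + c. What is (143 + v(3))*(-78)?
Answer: -11466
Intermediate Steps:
v(c) = 1 + c (v(c) = 3 + (-2 + c) = 1 + c)
(143 + v(3))*(-78) = (143 + (1 + 3))*(-78) = (143 + 4)*(-78) = 147*(-78) = -11466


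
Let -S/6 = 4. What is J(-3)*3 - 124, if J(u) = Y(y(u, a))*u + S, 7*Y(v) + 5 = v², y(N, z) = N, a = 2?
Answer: -1408/7 ≈ -201.14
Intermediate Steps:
S = -24 (S = -6*4 = -24)
Y(v) = -5/7 + v²/7
J(u) = -24 + u*(-5/7 + u²/7) (J(u) = (-5/7 + u²/7)*u - 24 = u*(-5/7 + u²/7) - 24 = -24 + u*(-5/7 + u²/7))
J(-3)*3 - 124 = (-24 + (⅐)*(-3)*(-5 + (-3)²))*3 - 124 = (-24 + (⅐)*(-3)*(-5 + 9))*3 - 124 = (-24 + (⅐)*(-3)*4)*3 - 124 = (-24 - 12/7)*3 - 124 = -180/7*3 - 124 = -540/7 - 124 = -1408/7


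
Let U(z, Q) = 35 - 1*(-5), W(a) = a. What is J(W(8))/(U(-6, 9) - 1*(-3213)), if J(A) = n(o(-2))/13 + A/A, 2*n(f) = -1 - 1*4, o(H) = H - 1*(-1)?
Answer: 21/84578 ≈ 0.00024829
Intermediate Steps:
o(H) = 1 + H (o(H) = H + 1 = 1 + H)
n(f) = -5/2 (n(f) = (-1 - 1*4)/2 = (-1 - 4)/2 = (½)*(-5) = -5/2)
U(z, Q) = 40 (U(z, Q) = 35 + 5 = 40)
J(A) = 21/26 (J(A) = -5/2/13 + A/A = -5/2*1/13 + 1 = -5/26 + 1 = 21/26)
J(W(8))/(U(-6, 9) - 1*(-3213)) = 21/(26*(40 - 1*(-3213))) = 21/(26*(40 + 3213)) = (21/26)/3253 = (21/26)*(1/3253) = 21/84578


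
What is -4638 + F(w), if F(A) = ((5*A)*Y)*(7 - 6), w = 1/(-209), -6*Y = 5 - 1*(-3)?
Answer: -2908006/627 ≈ -4638.0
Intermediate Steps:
Y = -4/3 (Y = -(5 - 1*(-3))/6 = -(5 + 3)/6 = -1/6*8 = -4/3 ≈ -1.3333)
w = -1/209 ≈ -0.0047847
F(A) = -20*A/3 (F(A) = ((5*A)*(-4/3))*(7 - 6) = -20*A/3*1 = -20*A/3)
-4638 + F(w) = -4638 - 20/3*(-1/209) = -4638 + 20/627 = -2908006/627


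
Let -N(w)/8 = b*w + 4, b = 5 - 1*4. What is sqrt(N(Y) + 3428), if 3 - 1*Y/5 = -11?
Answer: 2*sqrt(709) ≈ 53.254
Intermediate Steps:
b = 1 (b = 5 - 4 = 1)
Y = 70 (Y = 15 - 5*(-11) = 15 + 55 = 70)
N(w) = -32 - 8*w (N(w) = -8*(1*w + 4) = -8*(w + 4) = -8*(4 + w) = -32 - 8*w)
sqrt(N(Y) + 3428) = sqrt((-32 - 8*70) + 3428) = sqrt((-32 - 560) + 3428) = sqrt(-592 + 3428) = sqrt(2836) = 2*sqrt(709)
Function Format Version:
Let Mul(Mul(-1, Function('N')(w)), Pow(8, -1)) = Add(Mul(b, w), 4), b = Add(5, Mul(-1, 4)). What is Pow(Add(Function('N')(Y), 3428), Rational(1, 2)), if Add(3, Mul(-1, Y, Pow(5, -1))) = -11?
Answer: Mul(2, Pow(709, Rational(1, 2))) ≈ 53.254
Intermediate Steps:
b = 1 (b = Add(5, -4) = 1)
Y = 70 (Y = Add(15, Mul(-5, -11)) = Add(15, 55) = 70)
Function('N')(w) = Add(-32, Mul(-8, w)) (Function('N')(w) = Mul(-8, Add(Mul(1, w), 4)) = Mul(-8, Add(w, 4)) = Mul(-8, Add(4, w)) = Add(-32, Mul(-8, w)))
Pow(Add(Function('N')(Y), 3428), Rational(1, 2)) = Pow(Add(Add(-32, Mul(-8, 70)), 3428), Rational(1, 2)) = Pow(Add(Add(-32, -560), 3428), Rational(1, 2)) = Pow(Add(-592, 3428), Rational(1, 2)) = Pow(2836, Rational(1, 2)) = Mul(2, Pow(709, Rational(1, 2)))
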